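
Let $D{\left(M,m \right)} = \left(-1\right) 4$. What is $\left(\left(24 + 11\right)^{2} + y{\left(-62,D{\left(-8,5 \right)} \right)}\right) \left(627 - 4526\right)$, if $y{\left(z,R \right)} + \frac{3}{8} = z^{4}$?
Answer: $- \frac{460941671015}{8} \approx -5.7618 \cdot 10^{10}$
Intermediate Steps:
$D{\left(M,m \right)} = -4$
$y{\left(z,R \right)} = - \frac{3}{8} + z^{4}$
$\left(\left(24 + 11\right)^{2} + y{\left(-62,D{\left(-8,5 \right)} \right)}\right) \left(627 - 4526\right) = \left(\left(24 + 11\right)^{2} - \left(\frac{3}{8} - \left(-62\right)^{4}\right)\right) \left(627 - 4526\right) = \left(35^{2} + \left(- \frac{3}{8} + 14776336\right)\right) \left(-3899\right) = \left(1225 + \frac{118210685}{8}\right) \left(-3899\right) = \frac{118220485}{8} \left(-3899\right) = - \frac{460941671015}{8}$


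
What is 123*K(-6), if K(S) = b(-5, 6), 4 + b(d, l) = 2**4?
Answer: 1476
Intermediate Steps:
b(d, l) = 12 (b(d, l) = -4 + 2**4 = -4 + 16 = 12)
K(S) = 12
123*K(-6) = 123*12 = 1476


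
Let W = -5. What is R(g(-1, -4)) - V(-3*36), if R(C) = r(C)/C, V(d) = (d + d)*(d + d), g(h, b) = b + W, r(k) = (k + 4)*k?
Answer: -46661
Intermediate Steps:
r(k) = k*(4 + k) (r(k) = (4 + k)*k = k*(4 + k))
g(h, b) = -5 + b (g(h, b) = b - 5 = -5 + b)
V(d) = 4*d**2 (V(d) = (2*d)*(2*d) = 4*d**2)
R(C) = 4 + C (R(C) = (C*(4 + C))/C = 4 + C)
R(g(-1, -4)) - V(-3*36) = (4 + (-5 - 4)) - 4*(-3*36)**2 = (4 - 9) - 4*(-108)**2 = -5 - 4*11664 = -5 - 1*46656 = -5 - 46656 = -46661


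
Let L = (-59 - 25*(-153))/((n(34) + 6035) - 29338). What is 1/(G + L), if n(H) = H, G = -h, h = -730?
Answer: 23269/16982604 ≈ 0.0013702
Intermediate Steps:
G = 730 (G = -1*(-730) = 730)
L = -3766/23269 (L = (-59 - 25*(-153))/((34 + 6035) - 29338) = (-59 + 3825)/(6069 - 29338) = 3766/(-23269) = 3766*(-1/23269) = -3766/23269 ≈ -0.16185)
1/(G + L) = 1/(730 - 3766/23269) = 1/(16982604/23269) = 23269/16982604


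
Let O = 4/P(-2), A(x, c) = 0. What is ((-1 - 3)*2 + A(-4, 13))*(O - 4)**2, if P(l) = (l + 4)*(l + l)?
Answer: -162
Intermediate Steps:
P(l) = 2*l*(4 + l) (P(l) = (4 + l)*(2*l) = 2*l*(4 + l))
O = -1/2 (O = 4/((2*(-2)*(4 - 2))) = 4/((2*(-2)*2)) = 4/(-8) = 4*(-1/8) = -1/2 ≈ -0.50000)
((-1 - 3)*2 + A(-4, 13))*(O - 4)**2 = ((-1 - 3)*2 + 0)*(-1/2 - 4)**2 = (-4*2 + 0)*(-9/2)**2 = (-8 + 0)*(81/4) = -8*81/4 = -162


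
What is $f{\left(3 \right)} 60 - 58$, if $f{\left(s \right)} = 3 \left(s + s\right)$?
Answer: $1022$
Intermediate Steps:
$f{\left(s \right)} = 6 s$ ($f{\left(s \right)} = 3 \cdot 2 s = 6 s$)
$f{\left(3 \right)} 60 - 58 = 6 \cdot 3 \cdot 60 - 58 = 18 \cdot 60 - 58 = 1080 - 58 = 1022$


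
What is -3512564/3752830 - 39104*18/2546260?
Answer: -57927065842/47778404579 ≈ -1.2124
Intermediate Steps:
-3512564/3752830 - 39104*18/2546260 = -3512564*1/3752830 - 703872*1/2546260 = -1756282/1876415 - 175968/636565 = -57927065842/47778404579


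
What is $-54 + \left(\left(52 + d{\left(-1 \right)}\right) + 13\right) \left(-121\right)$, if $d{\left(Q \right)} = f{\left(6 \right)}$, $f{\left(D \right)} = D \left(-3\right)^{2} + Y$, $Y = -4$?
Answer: $-13969$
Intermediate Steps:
$f{\left(D \right)} = -4 + 9 D$ ($f{\left(D \right)} = D \left(-3\right)^{2} - 4 = D 9 - 4 = 9 D - 4 = -4 + 9 D$)
$d{\left(Q \right)} = 50$ ($d{\left(Q \right)} = -4 + 9 \cdot 6 = -4 + 54 = 50$)
$-54 + \left(\left(52 + d{\left(-1 \right)}\right) + 13\right) \left(-121\right) = -54 + \left(\left(52 + 50\right) + 13\right) \left(-121\right) = -54 + \left(102 + 13\right) \left(-121\right) = -54 + 115 \left(-121\right) = -54 - 13915 = -13969$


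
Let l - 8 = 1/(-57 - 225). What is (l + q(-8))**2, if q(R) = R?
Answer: 1/79524 ≈ 1.2575e-5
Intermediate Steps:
l = 2255/282 (l = 8 + 1/(-57 - 225) = 8 + 1/(-282) = 8 - 1/282 = 2255/282 ≈ 7.9965)
(l + q(-8))**2 = (2255/282 - 8)**2 = (-1/282)**2 = 1/79524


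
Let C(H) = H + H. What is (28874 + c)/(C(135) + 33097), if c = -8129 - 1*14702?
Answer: 6043/33367 ≈ 0.18111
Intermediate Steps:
c = -22831 (c = -8129 - 14702 = -22831)
C(H) = 2*H
(28874 + c)/(C(135) + 33097) = (28874 - 22831)/(2*135 + 33097) = 6043/(270 + 33097) = 6043/33367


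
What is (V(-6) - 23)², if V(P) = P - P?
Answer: 529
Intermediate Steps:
V(P) = 0
(V(-6) - 23)² = (0 - 23)² = (-23)² = 529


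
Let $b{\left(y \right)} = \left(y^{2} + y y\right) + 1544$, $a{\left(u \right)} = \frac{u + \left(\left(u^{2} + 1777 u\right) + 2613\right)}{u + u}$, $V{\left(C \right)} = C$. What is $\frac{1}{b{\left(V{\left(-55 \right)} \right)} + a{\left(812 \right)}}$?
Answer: $\frac{1624}{14438349} \approx 0.00011248$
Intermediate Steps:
$a{\left(u \right)} = \frac{2613 + u^{2} + 1778 u}{2 u}$ ($a{\left(u \right)} = \frac{u + \left(2613 + u^{2} + 1777 u\right)}{2 u} = \left(2613 + u^{2} + 1778 u\right) \frac{1}{2 u} = \frac{2613 + u^{2} + 1778 u}{2 u}$)
$b{\left(y \right)} = 1544 + 2 y^{2}$ ($b{\left(y \right)} = \left(y^{2} + y^{2}\right) + 1544 = 2 y^{2} + 1544 = 1544 + 2 y^{2}$)
$\frac{1}{b{\left(V{\left(-55 \right)} \right)} + a{\left(812 \right)}} = \frac{1}{\left(1544 + 2 \left(-55\right)^{2}\right) + \frac{2613 + 812 \left(1778 + 812\right)}{2 \cdot 812}} = \frac{1}{\left(1544 + 2 \cdot 3025\right) + \frac{1}{2} \cdot \frac{1}{812} \left(2613 + 812 \cdot 2590\right)} = \frac{1}{\left(1544 + 6050\right) + \frac{1}{2} \cdot \frac{1}{812} \left(2613 + 2103080\right)} = \frac{1}{7594 + \frac{1}{2} \cdot \frac{1}{812} \cdot 2105693} = \frac{1}{7594 + \frac{2105693}{1624}} = \frac{1}{\frac{14438349}{1624}} = \frac{1624}{14438349}$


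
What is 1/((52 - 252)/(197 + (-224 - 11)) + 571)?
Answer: 19/10949 ≈ 0.0017353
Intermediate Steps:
1/((52 - 252)/(197 + (-224 - 11)) + 571) = 1/(-200/(197 - 235) + 571) = 1/(-200/(-38) + 571) = 1/(-200*(-1/38) + 571) = 1/(100/19 + 571) = 1/(10949/19) = 19/10949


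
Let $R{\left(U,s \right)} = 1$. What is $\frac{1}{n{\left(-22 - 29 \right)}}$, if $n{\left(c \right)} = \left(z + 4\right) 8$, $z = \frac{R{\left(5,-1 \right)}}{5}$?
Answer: $\frac{5}{168} \approx 0.029762$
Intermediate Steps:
$z = \frac{1}{5}$ ($z = 1 \cdot \frac{1}{5} = \frac{1}{5} \approx 0.2$)
$n{\left(c \right)} = \frac{168}{5}$ ($n{\left(c \right)} = \left(\frac{1}{5} + 4\right) 8 = \frac{21}{5} \cdot 8 = \frac{168}{5}$)
$\frac{1}{n{\left(-22 - 29 \right)}} = \frac{1}{\frac{168}{5}} = \frac{5}{168}$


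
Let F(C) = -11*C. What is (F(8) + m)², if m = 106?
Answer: 324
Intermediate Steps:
(F(8) + m)² = (-11*8 + 106)² = (-88 + 106)² = 18² = 324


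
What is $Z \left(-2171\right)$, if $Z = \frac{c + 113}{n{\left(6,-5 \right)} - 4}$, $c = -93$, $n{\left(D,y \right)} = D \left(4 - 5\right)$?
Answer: $4342$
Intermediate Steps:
$n{\left(D,y \right)} = - D$ ($n{\left(D,y \right)} = D \left(-1\right) = - D$)
$Z = -2$ ($Z = \frac{-93 + 113}{\left(-1\right) 6 - 4} = \frac{20}{-6 - 4} = \frac{20}{-10} = 20 \left(- \frac{1}{10}\right) = -2$)
$Z \left(-2171\right) = \left(-2\right) \left(-2171\right) = 4342$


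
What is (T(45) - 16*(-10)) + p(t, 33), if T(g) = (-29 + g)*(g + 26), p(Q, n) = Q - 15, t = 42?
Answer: 1323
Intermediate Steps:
p(Q, n) = -15 + Q
T(g) = (-29 + g)*(26 + g)
(T(45) - 16*(-10)) + p(t, 33) = ((-754 + 45² - 3*45) - 16*(-10)) + (-15 + 42) = ((-754 + 2025 - 135) + 160) + 27 = (1136 + 160) + 27 = 1296 + 27 = 1323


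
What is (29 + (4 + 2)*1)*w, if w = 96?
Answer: 3360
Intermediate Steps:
(29 + (4 + 2)*1)*w = (29 + (4 + 2)*1)*96 = (29 + 6*1)*96 = (29 + 6)*96 = 35*96 = 3360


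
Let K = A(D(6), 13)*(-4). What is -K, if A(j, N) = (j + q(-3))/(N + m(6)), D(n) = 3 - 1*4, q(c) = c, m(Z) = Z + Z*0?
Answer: -16/19 ≈ -0.84210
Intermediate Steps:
m(Z) = Z (m(Z) = Z + 0 = Z)
D(n) = -1 (D(n) = 3 - 4 = -1)
A(j, N) = (-3 + j)/(6 + N) (A(j, N) = (j - 3)/(N + 6) = (-3 + j)/(6 + N))
K = 16/19 (K = ((-3 - 1)/(6 + 13))*(-4) = (-4/19)*(-4) = ((1/19)*(-4))*(-4) = -4/19*(-4) = 16/19 ≈ 0.84210)
-K = -1*16/19 = -16/19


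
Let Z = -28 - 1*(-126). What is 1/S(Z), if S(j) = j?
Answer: 1/98 ≈ 0.010204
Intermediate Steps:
Z = 98 (Z = -28 + 126 = 98)
1/S(Z) = 1/98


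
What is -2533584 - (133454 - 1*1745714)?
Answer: -921324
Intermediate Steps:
-2533584 - (133454 - 1*1745714) = -2533584 - (133454 - 1745714) = -2533584 - 1*(-1612260) = -2533584 + 1612260 = -921324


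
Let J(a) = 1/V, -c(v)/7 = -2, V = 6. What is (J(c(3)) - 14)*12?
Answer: -166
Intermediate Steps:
c(v) = 14 (c(v) = -7*(-2) = 14)
J(a) = ⅙ (J(a) = 1/6 = ⅙)
(J(c(3)) - 14)*12 = (⅙ - 14)*12 = -83/6*12 = -166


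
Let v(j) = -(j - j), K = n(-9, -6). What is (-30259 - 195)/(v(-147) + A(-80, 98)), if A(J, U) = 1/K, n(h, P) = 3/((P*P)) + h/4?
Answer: 197951/3 ≈ 65984.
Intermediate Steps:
n(h, P) = 3/P² + h/4 (n(h, P) = 3/(P²) + h*(¼) = 3/P² + h/4)
K = -13/6 (K = 3/(-6)² + (¼)*(-9) = 3*(1/36) - 9/4 = 1/12 - 9/4 = -13/6 ≈ -2.1667)
v(j) = 0 (v(j) = -1*0 = 0)
A(J, U) = -6/13 (A(J, U) = 1/(-13/6) = -6/13)
(-30259 - 195)/(v(-147) + A(-80, 98)) = (-30259 - 195)/(0 - 6/13) = -30454/(-6/13) = -30454*(-13/6) = 197951/3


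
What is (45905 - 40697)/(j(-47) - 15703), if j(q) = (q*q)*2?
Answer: -5208/11285 ≈ -0.46150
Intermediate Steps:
j(q) = 2*q² (j(q) = q²*2 = 2*q²)
(45905 - 40697)/(j(-47) - 15703) = (45905 - 40697)/(2*(-47)² - 15703) = 5208/(2*2209 - 15703) = 5208/(4418 - 15703) = 5208/(-11285) = 5208*(-1/11285) = -5208/11285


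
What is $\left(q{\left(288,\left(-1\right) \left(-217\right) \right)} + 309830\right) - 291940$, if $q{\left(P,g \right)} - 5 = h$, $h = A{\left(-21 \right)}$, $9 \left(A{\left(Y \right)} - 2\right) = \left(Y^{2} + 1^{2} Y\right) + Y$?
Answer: $\frac{53824}{3} \approx 17941.0$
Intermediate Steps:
$A{\left(Y \right)} = 2 + \frac{Y^{2}}{9} + \frac{2 Y}{9}$ ($A{\left(Y \right)} = 2 + \frac{\left(Y^{2} + 1^{2} Y\right) + Y}{9} = 2 + \frac{\left(Y^{2} + 1 Y\right) + Y}{9} = 2 + \frac{\left(Y^{2} + Y\right) + Y}{9} = 2 + \frac{\left(Y + Y^{2}\right) + Y}{9} = 2 + \frac{Y^{2} + 2 Y}{9} = 2 + \left(\frac{Y^{2}}{9} + \frac{2 Y}{9}\right) = 2 + \frac{Y^{2}}{9} + \frac{2 Y}{9}$)
$h = \frac{139}{3}$ ($h = 2 + \frac{\left(-21\right)^{2}}{9} + \frac{2}{9} \left(-21\right) = 2 + \frac{1}{9} \cdot 441 - \frac{14}{3} = 2 + 49 - \frac{14}{3} = \frac{139}{3} \approx 46.333$)
$q{\left(P,g \right)} = \frac{154}{3}$ ($q{\left(P,g \right)} = 5 + \frac{139}{3} = \frac{154}{3}$)
$\left(q{\left(288,\left(-1\right) \left(-217\right) \right)} + 309830\right) - 291940 = \left(\frac{154}{3} + 309830\right) - 291940 = \frac{929644}{3} - 291940 = \frac{53824}{3}$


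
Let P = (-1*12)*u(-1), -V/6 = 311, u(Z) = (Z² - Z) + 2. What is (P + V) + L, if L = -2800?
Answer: -4714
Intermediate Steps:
u(Z) = 2 + Z² - Z
V = -1866 (V = -6*311 = -1866)
P = -48 (P = (-1*12)*(2 + (-1)² - 1*(-1)) = -12*(2 + 1 + 1) = -12*4 = -48)
(P + V) + L = (-48 - 1866) - 2800 = -1914 - 2800 = -4714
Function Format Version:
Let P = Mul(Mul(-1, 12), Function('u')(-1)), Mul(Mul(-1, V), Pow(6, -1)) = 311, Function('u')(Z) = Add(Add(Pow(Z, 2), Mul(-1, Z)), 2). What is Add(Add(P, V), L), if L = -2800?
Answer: -4714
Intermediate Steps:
Function('u')(Z) = Add(2, Pow(Z, 2), Mul(-1, Z))
V = -1866 (V = Mul(-6, 311) = -1866)
P = -48 (P = Mul(Mul(-1, 12), Add(2, Pow(-1, 2), Mul(-1, -1))) = Mul(-12, Add(2, 1, 1)) = Mul(-12, 4) = -48)
Add(Add(P, V), L) = Add(Add(-48, -1866), -2800) = Add(-1914, -2800) = -4714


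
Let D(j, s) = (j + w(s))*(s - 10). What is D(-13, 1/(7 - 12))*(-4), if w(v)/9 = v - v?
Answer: -2652/5 ≈ -530.40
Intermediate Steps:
w(v) = 0 (w(v) = 9*(v - v) = 9*0 = 0)
D(j, s) = j*(-10 + s) (D(j, s) = (j + 0)*(s - 10) = j*(-10 + s))
D(-13, 1/(7 - 12))*(-4) = -13*(-10 + 1/(7 - 12))*(-4) = -13*(-10 + 1/(-5))*(-4) = -13*(-10 - 1/5)*(-4) = -13*(-51/5)*(-4) = (663/5)*(-4) = -2652/5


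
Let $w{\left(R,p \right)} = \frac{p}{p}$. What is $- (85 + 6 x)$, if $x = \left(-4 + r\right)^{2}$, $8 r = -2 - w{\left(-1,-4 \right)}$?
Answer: $- \frac{6395}{32} \approx -199.84$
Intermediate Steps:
$w{\left(R,p \right)} = 1$
$r = - \frac{3}{8}$ ($r = \frac{-2 - 1}{8} = \frac{1}{8} \left(-3\right) = - \frac{3}{8} \approx -0.375$)
$x = \frac{1225}{64}$ ($x = \left(-4 - \frac{3}{8}\right)^{2} = \left(- \frac{35}{8}\right)^{2} = \frac{1225}{64} \approx 19.141$)
$- (85 + 6 x) = - (85 + 6 \cdot \frac{1225}{64}) = - (85 + \frac{3675}{32}) = \left(-1\right) \frac{6395}{32} = - \frac{6395}{32}$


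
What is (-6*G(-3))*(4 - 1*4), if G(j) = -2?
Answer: 0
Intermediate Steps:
(-6*G(-3))*(4 - 1*4) = (-6*(-2))*(4 - 1*4) = 12*(4 - 4) = 12*0 = 0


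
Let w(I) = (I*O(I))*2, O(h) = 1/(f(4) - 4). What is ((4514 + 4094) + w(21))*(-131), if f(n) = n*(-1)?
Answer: -4507841/4 ≈ -1.1270e+6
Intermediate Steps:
f(n) = -n
O(h) = -1/8 (O(h) = 1/(-1*4 - 4) = 1/(-4 - 4) = 1/(-8) = -1/8)
w(I) = -I/4 (w(I) = (I*(-1/8))*2 = -I/8*2 = -I/4)
((4514 + 4094) + w(21))*(-131) = ((4514 + 4094) - 1/4*21)*(-131) = (8608 - 21/4)*(-131) = (34411/4)*(-131) = -4507841/4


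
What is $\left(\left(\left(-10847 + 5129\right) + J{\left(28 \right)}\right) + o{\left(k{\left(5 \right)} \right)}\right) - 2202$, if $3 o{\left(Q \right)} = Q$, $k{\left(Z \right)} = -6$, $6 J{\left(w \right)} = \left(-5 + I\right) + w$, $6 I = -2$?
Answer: $- \frac{71264}{9} \approx -7918.2$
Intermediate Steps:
$I = - \frac{1}{3}$ ($I = \frac{1}{6} \left(-2\right) = - \frac{1}{3} \approx -0.33333$)
$J{\left(w \right)} = - \frac{8}{9} + \frac{w}{6}$ ($J{\left(w \right)} = \frac{\left(-5 - \frac{1}{3}\right) + w}{6} = \frac{- \frac{16}{3} + w}{6} = - \frac{8}{9} + \frac{w}{6}$)
$o{\left(Q \right)} = \frac{Q}{3}$
$\left(\left(\left(-10847 + 5129\right) + J{\left(28 \right)}\right) + o{\left(k{\left(5 \right)} \right)}\right) - 2202 = \left(\left(\left(-10847 + 5129\right) + \left(- \frac{8}{9} + \frac{1}{6} \cdot 28\right)\right) + \frac{1}{3} \left(-6\right)\right) - 2202 = \left(\left(-5718 + \left(- \frac{8}{9} + \frac{14}{3}\right)\right) - 2\right) - 2202 = \left(\left(-5718 + \frac{34}{9}\right) - 2\right) - 2202 = \left(- \frac{51428}{9} - 2\right) - 2202 = - \frac{51446}{9} - 2202 = - \frac{71264}{9}$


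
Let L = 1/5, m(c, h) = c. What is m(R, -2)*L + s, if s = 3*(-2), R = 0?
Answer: -6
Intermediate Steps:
s = -6
L = ⅕ (L = 1*(⅕) = ⅕ ≈ 0.20000)
m(R, -2)*L + s = 0*(⅕) - 6 = 0 - 6 = -6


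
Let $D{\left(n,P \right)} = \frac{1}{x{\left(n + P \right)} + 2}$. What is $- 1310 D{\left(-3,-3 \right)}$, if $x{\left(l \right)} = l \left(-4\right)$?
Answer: $- \frac{655}{13} \approx -50.385$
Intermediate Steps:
$x{\left(l \right)} = - 4 l$
$D{\left(n,P \right)} = \frac{1}{2 - 4 P - 4 n}$ ($D{\left(n,P \right)} = \frac{1}{- 4 \left(n + P\right) + 2} = \frac{1}{- 4 \left(P + n\right) + 2} = \frac{1}{\left(- 4 P - 4 n\right) + 2} = \frac{1}{2 - 4 P - 4 n}$)
$- 1310 D{\left(-3,-3 \right)} = - 1310 \left(- \frac{1}{-2 + 4 \left(-3\right) + 4 \left(-3\right)}\right) = - 1310 \left(- \frac{1}{-2 - 12 - 12}\right) = - 1310 \left(- \frac{1}{-26}\right) = - 1310 \left(\left(-1\right) \left(- \frac{1}{26}\right)\right) = \left(-1310\right) \frac{1}{26} = - \frac{655}{13}$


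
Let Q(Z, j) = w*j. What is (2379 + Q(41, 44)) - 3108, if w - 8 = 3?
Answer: -245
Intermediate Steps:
w = 11 (w = 8 + 3 = 11)
Q(Z, j) = 11*j
(2379 + Q(41, 44)) - 3108 = (2379 + 11*44) - 3108 = (2379 + 484) - 3108 = 2863 - 3108 = -245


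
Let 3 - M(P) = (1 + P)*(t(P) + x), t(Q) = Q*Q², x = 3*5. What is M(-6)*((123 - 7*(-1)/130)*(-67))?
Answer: 536971299/65 ≈ 8.2611e+6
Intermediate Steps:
x = 15
t(Q) = Q³
M(P) = 3 - (1 + P)*(15 + P³) (M(P) = 3 - (1 + P)*(P³ + 15) = 3 - (1 + P)*(15 + P³))
M(-6)*((123 - 7*(-1)/130)*(-67)) = (-12 - 1*(-6)³ - 1*(-6)⁴ - 15*(-6))*((123 - 7*(-1)/130)*(-67)) = (-12 - 1*(-216) - 1*1296 + 90)*((123 + 7*(1/130))*(-67)) = (-12 + 216 - 1296 + 90)*((123 + 7/130)*(-67)) = -8014497*(-67)/65 = -1002*(-1071799/130) = 536971299/65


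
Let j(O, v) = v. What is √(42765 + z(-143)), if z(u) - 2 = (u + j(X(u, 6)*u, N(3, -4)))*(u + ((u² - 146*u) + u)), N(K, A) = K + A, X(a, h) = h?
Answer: I*√5867137 ≈ 2422.2*I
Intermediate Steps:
N(K, A) = A + K
z(u) = 2 + (-1 + u)*(u² - 144*u) (z(u) = 2 + (u + (-4 + 3))*(u + ((u² - 146*u) + u)) = 2 + (u - 1)*(u + (u² - 145*u)) = 2 + (-1 + u)*(u² - 144*u))
√(42765 + z(-143)) = √(42765 + (2 + (-143)³ - 145*(-143)² + 144*(-143))) = √(42765 + (2 - 2924207 - 145*20449 - 20592)) = √(42765 + (2 - 2924207 - 2965105 - 20592)) = √(42765 - 5909902) = √(-5867137) = I*√5867137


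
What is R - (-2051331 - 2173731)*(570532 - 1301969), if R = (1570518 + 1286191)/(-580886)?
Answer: -1795150735850623993/580886 ≈ -3.0904e+12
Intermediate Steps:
R = -2856709/580886 (R = 2856709*(-1/580886) = -2856709/580886 ≈ -4.9178)
R - (-2051331 - 2173731)*(570532 - 1301969) = -2856709/580886 - (-2051331 - 2173731)*(570532 - 1301969) = -2856709/580886 - (-4225062)*(-731437) = -2856709/580886 - 1*3090366674094 = -2856709/580886 - 3090366674094 = -1795150735850623993/580886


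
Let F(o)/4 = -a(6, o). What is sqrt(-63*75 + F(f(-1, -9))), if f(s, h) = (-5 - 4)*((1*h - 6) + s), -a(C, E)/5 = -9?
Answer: 3*I*sqrt(545) ≈ 70.036*I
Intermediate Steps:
a(C, E) = 45 (a(C, E) = -5*(-9) = 45)
f(s, h) = 54 - 9*h - 9*s (f(s, h) = -9*((h - 6) + s) = -9*((-6 + h) + s) = -9*(-6 + h + s) = 54 - 9*h - 9*s)
F(o) = -180 (F(o) = 4*(-1*45) = 4*(-45) = -180)
sqrt(-63*75 + F(f(-1, -9))) = sqrt(-63*75 - 180) = sqrt(-4725 - 180) = sqrt(-4905) = 3*I*sqrt(545)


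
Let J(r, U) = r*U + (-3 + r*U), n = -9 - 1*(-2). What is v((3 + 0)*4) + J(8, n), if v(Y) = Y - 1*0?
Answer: -103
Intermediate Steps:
v(Y) = Y (v(Y) = Y + 0 = Y)
n = -7 (n = -9 + 2 = -7)
J(r, U) = -3 + 2*U*r (J(r, U) = U*r + (-3 + U*r) = -3 + 2*U*r)
v((3 + 0)*4) + J(8, n) = (3 + 0)*4 + (-3 + 2*(-7)*8) = 3*4 + (-3 - 112) = 12 - 115 = -103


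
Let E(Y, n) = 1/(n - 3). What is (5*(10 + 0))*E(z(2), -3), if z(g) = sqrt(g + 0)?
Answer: -25/3 ≈ -8.3333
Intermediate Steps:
z(g) = sqrt(g)
E(Y, n) = 1/(-3 + n)
(5*(10 + 0))*E(z(2), -3) = (5*(10 + 0))/(-3 - 3) = (5*10)/(-6) = 50*(-1/6) = -25/3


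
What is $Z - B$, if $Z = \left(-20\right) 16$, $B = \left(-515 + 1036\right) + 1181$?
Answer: $-2022$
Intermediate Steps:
$B = 1702$ ($B = 521 + 1181 = 1702$)
$Z = -320$
$Z - B = -320 - 1702 = -2022$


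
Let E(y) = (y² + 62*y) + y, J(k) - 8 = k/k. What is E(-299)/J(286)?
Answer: 70564/9 ≈ 7840.4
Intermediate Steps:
J(k) = 9 (J(k) = 8 + k/k = 8 + 1 = 9)
E(y) = y² + 63*y
E(-299)/J(286) = -299*(63 - 299)/9 = -299*(-236)*(⅑) = 70564*(⅑) = 70564/9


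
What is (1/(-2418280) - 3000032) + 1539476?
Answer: -3532033363681/2418280 ≈ -1.4606e+6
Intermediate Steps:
(1/(-2418280) - 3000032) + 1539476 = (-1/2418280 - 3000032) + 1539476 = -7254917384961/2418280 + 1539476 = -3532033363681/2418280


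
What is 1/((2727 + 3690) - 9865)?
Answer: -1/3448 ≈ -0.00029002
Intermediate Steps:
1/((2727 + 3690) - 9865) = 1/(6417 - 9865) = 1/(-3448) = -1/3448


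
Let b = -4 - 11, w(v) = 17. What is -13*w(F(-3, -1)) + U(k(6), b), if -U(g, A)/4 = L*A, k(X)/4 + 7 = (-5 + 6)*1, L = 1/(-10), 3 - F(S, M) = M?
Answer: -227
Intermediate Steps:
F(S, M) = 3 - M
b = -15
L = -⅒ ≈ -0.10000
k(X) = -24 (k(X) = -28 + 4*((-5 + 6)*1) = -28 + 4*(1*1) = -28 + 4*1 = -28 + 4 = -24)
U(g, A) = 2*A/5 (U(g, A) = -(-2)*A/5 = 2*A/5)
-13*w(F(-3, -1)) + U(k(6), b) = -13*17 + (⅖)*(-15) = -221 - 6 = -227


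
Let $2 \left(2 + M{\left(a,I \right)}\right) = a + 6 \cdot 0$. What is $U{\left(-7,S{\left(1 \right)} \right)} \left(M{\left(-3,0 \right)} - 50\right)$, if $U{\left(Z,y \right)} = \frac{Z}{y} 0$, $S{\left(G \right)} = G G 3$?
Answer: $0$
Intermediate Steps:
$M{\left(a,I \right)} = -2 + \frac{a}{2}$ ($M{\left(a,I \right)} = -2 + \frac{a + 6 \cdot 0}{2} = -2 + \frac{a + 0}{2} = -2 + \frac{a}{2}$)
$S{\left(G \right)} = 3 G^{2}$ ($S{\left(G \right)} = G^{2} \cdot 3 = 3 G^{2}$)
$U{\left(Z,y \right)} = 0$
$U{\left(-7,S{\left(1 \right)} \right)} \left(M{\left(-3,0 \right)} - 50\right) = 0 \left(\left(-2 + \frac{1}{2} \left(-3\right)\right) - 50\right) = 0 \left(\left(-2 - \frac{3}{2}\right) - 50\right) = 0 \left(- \frac{7}{2} - 50\right) = 0 \left(- \frac{107}{2}\right) = 0$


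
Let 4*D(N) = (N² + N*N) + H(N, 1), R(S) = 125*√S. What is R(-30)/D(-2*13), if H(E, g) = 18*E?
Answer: 125*I*√30/221 ≈ 3.098*I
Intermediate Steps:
D(N) = N²/2 + 9*N/2 (D(N) = ((N² + N*N) + 18*N)/4 = ((N² + N²) + 18*N)/4 = (2*N² + 18*N)/4 = N²/2 + 9*N/2)
R(-30)/D(-2*13) = (125*√(-30))/(((-2*13)*(9 - 2*13)/2)) = (125*(I*√30))/(((½)*(-26)*(9 - 26))) = (125*I*√30)/(((½)*(-26)*(-17))) = (125*I*√30)/221 = (125*I*√30)*(1/221) = 125*I*√30/221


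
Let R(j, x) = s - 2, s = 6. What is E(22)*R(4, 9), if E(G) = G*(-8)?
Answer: -704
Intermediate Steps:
E(G) = -8*G
R(j, x) = 4 (R(j, x) = 6 - 2 = 4)
E(22)*R(4, 9) = -8*22*4 = -176*4 = -704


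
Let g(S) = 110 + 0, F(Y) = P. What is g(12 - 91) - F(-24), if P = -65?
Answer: 175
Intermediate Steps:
F(Y) = -65
g(S) = 110
g(12 - 91) - F(-24) = 110 - 1*(-65) = 110 + 65 = 175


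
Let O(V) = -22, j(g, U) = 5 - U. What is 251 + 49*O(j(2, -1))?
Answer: -827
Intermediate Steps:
251 + 49*O(j(2, -1)) = 251 + 49*(-22) = 251 - 1078 = -827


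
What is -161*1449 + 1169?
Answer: -232120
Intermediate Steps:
-161*1449 + 1169 = -233289 + 1169 = -232120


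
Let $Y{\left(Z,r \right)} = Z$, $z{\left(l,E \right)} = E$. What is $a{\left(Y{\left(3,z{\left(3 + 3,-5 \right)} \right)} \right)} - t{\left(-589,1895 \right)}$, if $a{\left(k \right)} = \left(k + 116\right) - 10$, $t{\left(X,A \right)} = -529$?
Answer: $638$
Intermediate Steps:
$a{\left(k \right)} = 106 + k$ ($a{\left(k \right)} = \left(116 + k\right) - 10 = 106 + k$)
$a{\left(Y{\left(3,z{\left(3 + 3,-5 \right)} \right)} \right)} - t{\left(-589,1895 \right)} = \left(106 + 3\right) - -529 = 109 + 529 = 638$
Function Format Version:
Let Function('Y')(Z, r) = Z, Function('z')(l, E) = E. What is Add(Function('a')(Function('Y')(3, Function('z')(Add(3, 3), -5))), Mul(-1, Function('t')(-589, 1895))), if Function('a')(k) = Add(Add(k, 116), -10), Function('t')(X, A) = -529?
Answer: 638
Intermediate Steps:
Function('a')(k) = Add(106, k) (Function('a')(k) = Add(Add(116, k), -10) = Add(106, k))
Add(Function('a')(Function('Y')(3, Function('z')(Add(3, 3), -5))), Mul(-1, Function('t')(-589, 1895))) = Add(Add(106, 3), Mul(-1, -529)) = Add(109, 529) = 638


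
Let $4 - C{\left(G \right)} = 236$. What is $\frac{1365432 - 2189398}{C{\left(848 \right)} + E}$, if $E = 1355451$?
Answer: $- \frac{823966}{1355219} \approx -0.608$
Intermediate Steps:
$C{\left(G \right)} = -232$ ($C{\left(G \right)} = 4 - 236 = -232$)
$\frac{1365432 - 2189398}{C{\left(848 \right)} + E} = \frac{1365432 - 2189398}{-232 + 1355451} = - \frac{823966}{1355219}$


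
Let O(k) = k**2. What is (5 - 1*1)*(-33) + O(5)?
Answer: -107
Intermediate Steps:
(5 - 1*1)*(-33) + O(5) = (5 - 1*1)*(-33) + 5**2 = (5 - 1)*(-33) + 25 = 4*(-33) + 25 = -132 + 25 = -107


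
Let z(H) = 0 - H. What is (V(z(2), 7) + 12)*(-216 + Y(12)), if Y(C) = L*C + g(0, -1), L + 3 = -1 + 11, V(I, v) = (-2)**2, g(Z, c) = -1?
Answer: -2128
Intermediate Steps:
z(H) = -H
V(I, v) = 4
L = 7 (L = -3 + (-1 + 11) = -3 + 10 = 7)
Y(C) = -1 + 7*C (Y(C) = 7*C - 1 = -1 + 7*C)
(V(z(2), 7) + 12)*(-216 + Y(12)) = (4 + 12)*(-216 + (-1 + 7*12)) = 16*(-216 + (-1 + 84)) = 16*(-216 + 83) = 16*(-133) = -2128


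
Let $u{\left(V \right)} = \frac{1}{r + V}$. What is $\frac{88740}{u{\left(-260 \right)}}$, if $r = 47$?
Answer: $-18901620$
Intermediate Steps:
$u{\left(V \right)} = \frac{1}{47 + V}$
$\frac{88740}{u{\left(-260 \right)}} = \frac{88740}{\frac{1}{47 - 260}} = \frac{88740}{\frac{1}{-213}} = \frac{88740}{- \frac{1}{213}} = 88740 \left(-213\right) = -18901620$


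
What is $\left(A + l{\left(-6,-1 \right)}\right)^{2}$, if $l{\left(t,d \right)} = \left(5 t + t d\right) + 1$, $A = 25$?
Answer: $4$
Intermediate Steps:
$l{\left(t,d \right)} = 1 + 5 t + d t$ ($l{\left(t,d \right)} = \left(5 t + d t\right) + 1 = 1 + 5 t + d t$)
$\left(A + l{\left(-6,-1 \right)}\right)^{2} = \left(25 + \left(1 + 5 \left(-6\right) - -6\right)\right)^{2} = \left(25 + \left(1 - 30 + 6\right)\right)^{2} = \left(25 - 23\right)^{2} = 2^{2} = 4$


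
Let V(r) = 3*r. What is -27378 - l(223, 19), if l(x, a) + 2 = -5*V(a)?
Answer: -27091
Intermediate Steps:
l(x, a) = -2 - 15*a
-27378 - l(223, 19) = -27378 - (-2 - 15*19) = -27378 - (-2 - 285) = -27378 - 1*(-287) = -27378 + 287 = -27091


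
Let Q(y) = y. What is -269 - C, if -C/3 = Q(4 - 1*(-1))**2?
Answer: -194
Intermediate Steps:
C = -75 (C = -3*(4 - 1*(-1))**2 = -3*(4 + 1)**2 = -3*5**2 = -3*25 = -75)
-269 - C = -269 - 1*(-75) = -269 + 75 = -194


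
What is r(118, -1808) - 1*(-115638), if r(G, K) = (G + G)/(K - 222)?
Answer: 117372452/1015 ≈ 1.1564e+5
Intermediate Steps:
r(G, K) = 2*G/(-222 + K) (r(G, K) = (2*G)/(-222 + K) = 2*G/(-222 + K))
r(118, -1808) - 1*(-115638) = 2*118/(-222 - 1808) - 1*(-115638) = 2*118/(-2030) + 115638 = 2*118*(-1/2030) + 115638 = -118/1015 + 115638 = 117372452/1015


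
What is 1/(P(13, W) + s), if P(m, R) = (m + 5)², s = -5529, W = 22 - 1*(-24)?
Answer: -1/5205 ≈ -0.00019212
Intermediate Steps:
W = 46 (W = 22 + 24 = 46)
P(m, R) = (5 + m)²
1/(P(13, W) + s) = 1/((5 + 13)² - 5529) = 1/(18² - 5529) = 1/(324 - 5529) = 1/(-5205) = -1/5205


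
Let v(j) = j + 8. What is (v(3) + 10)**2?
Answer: 441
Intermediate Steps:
v(j) = 8 + j
(v(3) + 10)**2 = ((8 + 3) + 10)**2 = (11 + 10)**2 = 21**2 = 441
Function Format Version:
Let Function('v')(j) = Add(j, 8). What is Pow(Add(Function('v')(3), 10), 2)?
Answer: 441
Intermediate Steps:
Function('v')(j) = Add(8, j)
Pow(Add(Function('v')(3), 10), 2) = Pow(Add(Add(8, 3), 10), 2) = Pow(Add(11, 10), 2) = Pow(21, 2) = 441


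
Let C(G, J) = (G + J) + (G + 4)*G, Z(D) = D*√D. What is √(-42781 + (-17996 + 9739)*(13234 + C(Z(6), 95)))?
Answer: √(-111883846 - 247710*√6) ≈ 10606.0*I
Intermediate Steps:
Z(D) = D^(3/2)
C(G, J) = G + J + G*(4 + G) (C(G, J) = (G + J) + (4 + G)*G = (G + J) + G*(4 + G) = G + J + G*(4 + G))
√(-42781 + (-17996 + 9739)*(13234 + C(Z(6), 95))) = √(-42781 + (-17996 + 9739)*(13234 + (95 + (6^(3/2))² + 5*6^(3/2)))) = √(-42781 - 8257*(13234 + (95 + (6*√6)² + 5*(6*√6)))) = √(-42781 - 8257*(13234 + (95 + 216 + 30*√6))) = √(-42781 - 8257*(13234 + (311 + 30*√6))) = √(-42781 - 8257*(13545 + 30*√6)) = √(-42781 + (-111841065 - 247710*√6)) = √(-111883846 - 247710*√6)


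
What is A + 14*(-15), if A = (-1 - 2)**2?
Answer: -201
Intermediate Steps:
A = 9 (A = (-3)**2 = 9)
A + 14*(-15) = 9 + 14*(-15) = 9 - 210 = -201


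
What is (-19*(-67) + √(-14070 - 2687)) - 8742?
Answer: -7469 + I*√16757 ≈ -7469.0 + 129.45*I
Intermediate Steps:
(-19*(-67) + √(-14070 - 2687)) - 8742 = (1273 + √(-16757)) - 8742 = (1273 + I*√16757) - 8742 = -7469 + I*√16757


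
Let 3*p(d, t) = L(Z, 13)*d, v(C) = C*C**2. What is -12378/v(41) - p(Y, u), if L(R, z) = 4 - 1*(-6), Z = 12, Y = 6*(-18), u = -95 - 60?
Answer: 24799182/68921 ≈ 359.82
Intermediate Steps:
u = -155
Y = -108
L(R, z) = 10 (L(R, z) = 4 + 6 = 10)
v(C) = C**3
p(d, t) = 10*d/3 (p(d, t) = (10*d)/3 = 10*d/3)
-12378/v(41) - p(Y, u) = -12378/(41**3) - 10*(-108)/3 = -12378/68921 - 1*(-360) = -12378*1/68921 + 360 = -12378/68921 + 360 = 24799182/68921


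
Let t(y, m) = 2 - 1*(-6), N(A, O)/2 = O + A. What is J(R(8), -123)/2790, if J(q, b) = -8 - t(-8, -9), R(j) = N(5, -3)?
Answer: -8/1395 ≈ -0.0057348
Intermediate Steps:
N(A, O) = 2*A + 2*O (N(A, O) = 2*(O + A) = 2*(A + O) = 2*A + 2*O)
R(j) = 4 (R(j) = 2*5 + 2*(-3) = 10 - 6 = 4)
t(y, m) = 8 (t(y, m) = 2 + 6 = 8)
J(q, b) = -16 (J(q, b) = -8 - 1*8 = -8 - 8 = -16)
J(R(8), -123)/2790 = -16/2790 = -16*1/2790 = -8/1395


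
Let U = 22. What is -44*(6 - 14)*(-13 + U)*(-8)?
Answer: -25344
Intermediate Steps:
-44*(6 - 14)*(-13 + U)*(-8) = -44*(6 - 14)*(-13 + 22)*(-8) = -(-352)*9*(-8) = -44*(-72)*(-8) = 3168*(-8) = -25344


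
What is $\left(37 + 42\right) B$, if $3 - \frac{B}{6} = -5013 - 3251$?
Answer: $3918558$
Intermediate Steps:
$B = 49602$ ($B = 18 - 6 \left(-5013 - 3251\right) = 18 - -49584 = 18 + 49584 = 49602$)
$\left(37 + 42\right) B = \left(37 + 42\right) 49602 = 79 \cdot 49602 = 3918558$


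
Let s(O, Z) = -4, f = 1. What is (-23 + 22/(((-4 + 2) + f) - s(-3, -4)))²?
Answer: 2209/9 ≈ 245.44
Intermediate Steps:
(-23 + 22/(((-4 + 2) + f) - s(-3, -4)))² = (-23 + 22/(((-4 + 2) + 1) - 1*(-4)))² = (-23 + 22/((-2 + 1) + 4))² = (-23 + 22/(-1 + 4))² = (-23 + 22/3)² = (-47/3)² = 2209/9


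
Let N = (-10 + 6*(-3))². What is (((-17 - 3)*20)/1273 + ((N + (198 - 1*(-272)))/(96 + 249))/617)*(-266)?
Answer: 389898404/4753985 ≈ 82.015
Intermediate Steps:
N = 784 (N = (-10 - 18)² = (-28)² = 784)
(((-17 - 3)*20)/1273 + ((N + (198 - 1*(-272)))/(96 + 249))/617)*(-266) = (((-17 - 3)*20)/1273 + ((784 + (198 - 1*(-272)))/(96 + 249))/617)*(-266) = (-20*20*(1/1273) + ((784 + (198 + 272))/345)*(1/617))*(-266) = (-400*1/1273 + ((784 + 470)*(1/345))*(1/617))*(-266) = (-400/1273 + (1254*(1/345))*(1/617))*(-266) = (-400/1273 + (418/115)*(1/617))*(-266) = (-400/1273 + 418/70955)*(-266) = -27849886/90325715*(-266) = 389898404/4753985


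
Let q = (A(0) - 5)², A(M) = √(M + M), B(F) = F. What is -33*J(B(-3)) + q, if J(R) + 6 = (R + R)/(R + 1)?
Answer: 124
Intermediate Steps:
J(R) = -6 + 2*R/(1 + R) (J(R) = -6 + (R + R)/(R + 1) = -6 + (2*R)/(1 + R) = -6 + 2*R/(1 + R))
A(M) = √2*√M (A(M) = √(2*M) = √2*√M)
q = 25 (q = (√2*√0 - 5)² = (√2*0 - 5)² = (0 - 5)² = (-5)² = 25)
-33*J(B(-3)) + q = -66*(-3 - 2*(-3))/(1 - 3) + 25 = -66*(-3 + 6)/(-2) + 25 = -66*(-1)*3/2 + 25 = -33*(-3) + 25 = 99 + 25 = 124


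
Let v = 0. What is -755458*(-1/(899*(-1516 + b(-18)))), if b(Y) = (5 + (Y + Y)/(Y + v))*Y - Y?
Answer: -377729/729988 ≈ -0.51745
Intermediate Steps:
b(Y) = 6*Y (b(Y) = (5 + (Y + Y)/(Y + 0))*Y - Y = (5 + (2*Y)/Y)*Y - Y = (5 + 2)*Y - Y = 7*Y - Y = 6*Y)
-755458*(-1/(899*(-1516 + b(-18)))) = -755458*(-1/(899*(-1516 + 6*(-18)))) = -755458*(-1/(899*(-1516 - 108))) = -755458/((-899*(-1624))) = -755458/1459976 = -755458*1/1459976 = -377729/729988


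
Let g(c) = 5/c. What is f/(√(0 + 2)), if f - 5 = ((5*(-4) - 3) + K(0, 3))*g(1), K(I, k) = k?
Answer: -95*√2/2 ≈ -67.175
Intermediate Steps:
f = -95 (f = 5 + ((5*(-4) - 3) + 3)*(5/1) = 5 + ((-20 - 3) + 3)*(5*1) = 5 + (-23 + 3)*5 = 5 - 20*5 = 5 - 100 = -95)
f/(√(0 + 2)) = -95/√(0 + 2) = -95/√2 = (√2/2)*(-95) = -95*√2/2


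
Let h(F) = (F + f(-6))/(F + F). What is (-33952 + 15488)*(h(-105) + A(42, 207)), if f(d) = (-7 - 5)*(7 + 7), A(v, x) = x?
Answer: -19230256/5 ≈ -3.8461e+6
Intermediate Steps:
f(d) = -168 (f(d) = -12*14 = -168)
h(F) = (-168 + F)/(2*F) (h(F) = (F - 168)/(F + F) = (-168 + F)/((2*F)) = (-168 + F)*(1/(2*F)) = (-168 + F)/(2*F))
(-33952 + 15488)*(h(-105) + A(42, 207)) = (-33952 + 15488)*((½)*(-168 - 105)/(-105) + 207) = -18464*((½)*(-1/105)*(-273) + 207) = -18464*(13/10 + 207) = -18464*2083/10 = -19230256/5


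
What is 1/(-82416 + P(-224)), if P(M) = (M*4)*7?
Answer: -1/88688 ≈ -1.1275e-5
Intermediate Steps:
P(M) = 28*M (P(M) = (4*M)*7 = 28*M)
1/(-82416 + P(-224)) = 1/(-82416 + 28*(-224)) = 1/(-82416 - 6272) = 1/(-88688) = -1/88688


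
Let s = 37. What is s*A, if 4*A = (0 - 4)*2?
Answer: -74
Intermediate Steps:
A = -2 (A = ((0 - 4)*2)/4 = (-4*2)/4 = (¼)*(-8) = -2)
s*A = 37*(-2) = -74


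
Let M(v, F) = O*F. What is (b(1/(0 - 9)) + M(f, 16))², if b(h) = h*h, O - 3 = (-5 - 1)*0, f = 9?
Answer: 15124321/6561 ≈ 2305.2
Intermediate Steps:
O = 3 (O = 3 + (-5 - 1)*0 = 3 - 6*0 = 3 + 0 = 3)
M(v, F) = 3*F
b(h) = h²
(b(1/(0 - 9)) + M(f, 16))² = ((1/(0 - 9))² + 3*16)² = ((1/(-9))² + 48)² = ((-⅑)² + 48)² = (1/81 + 48)² = (3889/81)² = 15124321/6561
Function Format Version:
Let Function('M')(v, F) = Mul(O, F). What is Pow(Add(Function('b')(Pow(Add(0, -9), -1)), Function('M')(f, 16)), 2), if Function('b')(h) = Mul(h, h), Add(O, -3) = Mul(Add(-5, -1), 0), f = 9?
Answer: Rational(15124321, 6561) ≈ 2305.2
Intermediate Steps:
O = 3 (O = Add(3, Mul(Add(-5, -1), 0)) = Add(3, Mul(-6, 0)) = Add(3, 0) = 3)
Function('M')(v, F) = Mul(3, F)
Function('b')(h) = Pow(h, 2)
Pow(Add(Function('b')(Pow(Add(0, -9), -1)), Function('M')(f, 16)), 2) = Pow(Add(Pow(Pow(Add(0, -9), -1), 2), Mul(3, 16)), 2) = Pow(Add(Pow(Pow(-9, -1), 2), 48), 2) = Pow(Add(Pow(Rational(-1, 9), 2), 48), 2) = Pow(Add(Rational(1, 81), 48), 2) = Pow(Rational(3889, 81), 2) = Rational(15124321, 6561)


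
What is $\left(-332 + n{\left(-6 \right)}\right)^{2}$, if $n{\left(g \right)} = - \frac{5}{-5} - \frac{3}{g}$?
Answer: $\frac{436921}{4} \approx 1.0923 \cdot 10^{5}$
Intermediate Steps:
$n{\left(g \right)} = 1 - \frac{3}{g}$ ($n{\left(g \right)} = \left(-5\right) \left(- \frac{1}{5}\right) - \frac{3}{g} = 1 - \frac{3}{g}$)
$\left(-332 + n{\left(-6 \right)}\right)^{2} = \left(-332 + \frac{-3 - 6}{-6}\right)^{2} = \left(-332 - - \frac{3}{2}\right)^{2} = \left(-332 + \frac{3}{2}\right)^{2} = \left(- \frac{661}{2}\right)^{2} = \frac{436921}{4}$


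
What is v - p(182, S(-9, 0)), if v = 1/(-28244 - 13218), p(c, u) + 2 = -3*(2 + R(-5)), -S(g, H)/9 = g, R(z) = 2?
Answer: 580467/41462 ≈ 14.000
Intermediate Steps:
S(g, H) = -9*g
p(c, u) = -14 (p(c, u) = -2 - 3*(2 + 2) = -2 - 3*4 = -2 - 12 = -14)
v = -1/41462 (v = 1/(-41462) = -1/41462 ≈ -2.4118e-5)
v - p(182, S(-9, 0)) = -1/41462 - 1*(-14) = -1/41462 + 14 = 580467/41462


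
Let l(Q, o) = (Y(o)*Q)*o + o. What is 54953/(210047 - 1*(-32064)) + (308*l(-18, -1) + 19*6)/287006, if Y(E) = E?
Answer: 7191303900/34743654833 ≈ 0.20698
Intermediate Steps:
l(Q, o) = o + Q*o**2 (l(Q, o) = (o*Q)*o + o = (Q*o)*o + o = Q*o**2 + o = o + Q*o**2)
54953/(210047 - 1*(-32064)) + (308*l(-18, -1) + 19*6)/287006 = 54953/(210047 - 1*(-32064)) + (308*(-(1 - 18*(-1))) + 19*6)/287006 = 54953/(210047 + 32064) + (308*(-(1 + 18)) + 114)*(1/287006) = 54953/242111 + (308*(-1*19) + 114)*(1/287006) = 54953*(1/242111) + (308*(-19) + 114)*(1/287006) = 54953/242111 + (-5852 + 114)*(1/287006) = 54953/242111 - 5738*1/287006 = 54953/242111 - 2869/143503 = 7191303900/34743654833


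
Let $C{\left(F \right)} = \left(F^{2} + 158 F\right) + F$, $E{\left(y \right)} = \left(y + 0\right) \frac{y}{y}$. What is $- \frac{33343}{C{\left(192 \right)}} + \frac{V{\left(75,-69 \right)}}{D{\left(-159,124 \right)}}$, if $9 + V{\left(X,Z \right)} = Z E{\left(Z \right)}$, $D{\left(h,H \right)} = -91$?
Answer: $- \frac{24867769}{471744} \approx -52.715$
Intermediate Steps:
$E{\left(y \right)} = y$ ($E{\left(y \right)} = y 1 = y$)
$C{\left(F \right)} = F^{2} + 159 F$
$V{\left(X,Z \right)} = -9 + Z^{2}$ ($V{\left(X,Z \right)} = -9 + Z Z = -9 + Z^{2}$)
$- \frac{33343}{C{\left(192 \right)}} + \frac{V{\left(75,-69 \right)}}{D{\left(-159,124 \right)}} = - \frac{33343}{192 \left(159 + 192\right)} + \frac{-9 + \left(-69\right)^{2}}{-91} = - \frac{33343}{192 \cdot 351} + \left(-9 + 4761\right) \left(- \frac{1}{91}\right) = - \frac{33343}{67392} + 4752 \left(- \frac{1}{91}\right) = \left(-33343\right) \frac{1}{67392} - \frac{4752}{91} = - \frac{33343}{67392} - \frac{4752}{91} = - \frac{24867769}{471744}$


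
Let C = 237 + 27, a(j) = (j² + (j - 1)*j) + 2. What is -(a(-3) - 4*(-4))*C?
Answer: -10296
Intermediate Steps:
a(j) = 2 + j² + j*(-1 + j) (a(j) = (j² + (-1 + j)*j) + 2 = (j² + j*(-1 + j)) + 2 = 2 + j² + j*(-1 + j))
C = 264
-(a(-3) - 4*(-4))*C = -((2 - 1*(-3) + 2*(-3)²) - 4*(-4))*264 = -((2 + 3 + 2*9) + 16)*264 = -((2 + 3 + 18) + 16)*264 = -(23 + 16)*264 = -39*264 = -1*10296 = -10296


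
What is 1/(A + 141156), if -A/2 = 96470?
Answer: -1/51784 ≈ -1.9311e-5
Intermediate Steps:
A = -192940 (A = -2*96470 = -192940)
1/(A + 141156) = 1/(-192940 + 141156) = 1/(-51784) = -1/51784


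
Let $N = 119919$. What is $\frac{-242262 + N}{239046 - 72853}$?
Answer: $- \frac{122343}{166193} \approx -0.73615$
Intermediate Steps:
$\frac{-242262 + N}{239046 - 72853} = \frac{-242262 + 119919}{239046 - 72853} = - \frac{122343}{166193}$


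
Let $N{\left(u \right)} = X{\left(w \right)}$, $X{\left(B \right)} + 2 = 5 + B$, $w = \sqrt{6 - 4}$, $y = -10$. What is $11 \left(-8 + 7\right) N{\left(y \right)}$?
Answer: $-33 - 11 \sqrt{2} \approx -48.556$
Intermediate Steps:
$w = \sqrt{2} \approx 1.4142$
$X{\left(B \right)} = 3 + B$ ($X{\left(B \right)} = -2 + \left(5 + B\right) = 3 + B$)
$N{\left(u \right)} = 3 + \sqrt{2}$
$11 \left(-8 + 7\right) N{\left(y \right)} = 11 \left(-8 + 7\right) \left(3 + \sqrt{2}\right) = 11 \left(-1\right) \left(3 + \sqrt{2}\right) = - 11 \left(3 + \sqrt{2}\right) = -33 - 11 \sqrt{2}$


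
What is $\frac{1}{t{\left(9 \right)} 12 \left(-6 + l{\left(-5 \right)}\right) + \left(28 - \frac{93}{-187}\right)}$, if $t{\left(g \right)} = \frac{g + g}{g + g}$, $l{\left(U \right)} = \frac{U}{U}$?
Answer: $- \frac{187}{5891} \approx -0.031743$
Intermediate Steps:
$l{\left(U \right)} = 1$
$t{\left(g \right)} = 1$ ($t{\left(g \right)} = \frac{2 g}{2 g} = 2 g \frac{1}{2 g} = 1$)
$\frac{1}{t{\left(9 \right)} 12 \left(-6 + l{\left(-5 \right)}\right) + \left(28 - \frac{93}{-187}\right)} = \frac{1}{1 \cdot 12 \left(-6 + 1\right) + \left(28 - \frac{93}{-187}\right)} = \frac{1}{1 \cdot 12 \left(-5\right) + \left(28 - 93 \left(- \frac{1}{187}\right)\right)} = \frac{1}{1 \left(-60\right) + \left(28 - - \frac{93}{187}\right)} = \frac{1}{-60 + \left(28 + \frac{93}{187}\right)} = \frac{1}{-60 + \frac{5329}{187}} = \frac{1}{- \frac{5891}{187}} = - \frac{187}{5891}$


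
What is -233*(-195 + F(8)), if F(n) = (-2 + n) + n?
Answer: 42173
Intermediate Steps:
F(n) = -2 + 2*n
-233*(-195 + F(8)) = -233*(-195 + (-2 + 2*8)) = -233*(-195 + (-2 + 16)) = -233*(-195 + 14) = -233*(-181) = 42173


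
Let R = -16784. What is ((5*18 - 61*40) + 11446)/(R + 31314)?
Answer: 4548/7265 ≈ 0.62601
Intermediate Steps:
((5*18 - 61*40) + 11446)/(R + 31314) = ((5*18 - 61*40) + 11446)/(-16784 + 31314) = ((90 - 2440) + 11446)/14530 = (-2350 + 11446)*(1/14530) = 9096*(1/14530) = 4548/7265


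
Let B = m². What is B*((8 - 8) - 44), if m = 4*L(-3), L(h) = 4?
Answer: -11264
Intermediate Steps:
m = 16 (m = 4*4 = 16)
B = 256 (B = 16² = 256)
B*((8 - 8) - 44) = 256*((8 - 8) - 44) = 256*(0 - 44) = 256*(-44) = -11264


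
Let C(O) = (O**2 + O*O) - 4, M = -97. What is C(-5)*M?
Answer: -4462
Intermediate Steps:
C(O) = -4 + 2*O**2 (C(O) = (O**2 + O**2) - 4 = 2*O**2 - 4 = -4 + 2*O**2)
C(-5)*M = (-4 + 2*(-5)**2)*(-97) = (-4 + 2*25)*(-97) = (-4 + 50)*(-97) = 46*(-97) = -4462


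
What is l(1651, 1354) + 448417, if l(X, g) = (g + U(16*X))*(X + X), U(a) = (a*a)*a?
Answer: 60866487027314717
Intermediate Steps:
U(a) = a³ (U(a) = a²*a = a³)
l(X, g) = 2*X*(g + 4096*X³) (l(X, g) = (g + (16*X)³)*(X + X) = (g + 4096*X³)*(2*X) = 2*X*(g + 4096*X³))
l(1651, 1354) + 448417 = 2*1651*(1354 + 4096*1651³) + 448417 = 2*1651*(1354 + 4096*4500297451) + 448417 = 2*1651*(1354 + 18433218359296) + 448417 = 2*1651*18433218360650 + 448417 = 60866487026866300 + 448417 = 60866487027314717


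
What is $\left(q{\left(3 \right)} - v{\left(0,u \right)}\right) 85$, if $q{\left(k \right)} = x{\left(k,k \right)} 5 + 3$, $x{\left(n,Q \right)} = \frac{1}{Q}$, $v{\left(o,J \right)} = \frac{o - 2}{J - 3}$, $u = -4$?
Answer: $\frac{7820}{21} \approx 372.38$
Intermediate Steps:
$v{\left(o,J \right)} = \frac{-2 + o}{-3 + J}$
$q{\left(k \right)} = 3 + \frac{5}{k}$ ($q{\left(k \right)} = \frac{1}{k} 5 + 3 = \frac{5}{k} + 3 = 3 + \frac{5}{k}$)
$\left(q{\left(3 \right)} - v{\left(0,u \right)}\right) 85 = \left(\left(3 + \frac{5}{3}\right) - \frac{-2 + 0}{-3 - 4}\right) 85 = \left(\left(3 + 5 \cdot \frac{1}{3}\right) - \frac{1}{-7} \left(-2\right)\right) 85 = \left(\left(3 + \frac{5}{3}\right) - \left(- \frac{1}{7}\right) \left(-2\right)\right) 85 = \left(\frac{14}{3} - \frac{2}{7}\right) 85 = \frac{92}{21} \cdot 85 = \frac{7820}{21}$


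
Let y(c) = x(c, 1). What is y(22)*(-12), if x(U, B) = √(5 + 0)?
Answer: -12*√5 ≈ -26.833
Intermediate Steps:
x(U, B) = √5
y(c) = √5
y(22)*(-12) = √5*(-12) = -12*√5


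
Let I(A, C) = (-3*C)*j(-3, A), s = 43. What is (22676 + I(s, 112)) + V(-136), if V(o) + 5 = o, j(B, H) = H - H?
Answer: 22535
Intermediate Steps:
j(B, H) = 0
V(o) = -5 + o
I(A, C) = 0 (I(A, C) = -3*C*0 = 0)
(22676 + I(s, 112)) + V(-136) = (22676 + 0) + (-5 - 136) = 22676 - 141 = 22535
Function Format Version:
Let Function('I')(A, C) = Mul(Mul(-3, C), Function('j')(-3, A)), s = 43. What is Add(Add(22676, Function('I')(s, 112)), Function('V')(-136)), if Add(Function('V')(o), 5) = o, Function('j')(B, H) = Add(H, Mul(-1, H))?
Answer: 22535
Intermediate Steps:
Function('j')(B, H) = 0
Function('V')(o) = Add(-5, o)
Function('I')(A, C) = 0 (Function('I')(A, C) = Mul(Mul(-3, C), 0) = 0)
Add(Add(22676, Function('I')(s, 112)), Function('V')(-136)) = Add(Add(22676, 0), Add(-5, -136)) = Add(22676, -141) = 22535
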